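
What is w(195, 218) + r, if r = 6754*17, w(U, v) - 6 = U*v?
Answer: 157334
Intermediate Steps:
w(U, v) = 6 + U*v
r = 114818
w(195, 218) + r = (6 + 195*218) + 114818 = (6 + 42510) + 114818 = 42516 + 114818 = 157334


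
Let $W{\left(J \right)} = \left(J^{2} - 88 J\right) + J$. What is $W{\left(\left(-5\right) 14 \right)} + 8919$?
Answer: $19909$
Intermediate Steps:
$W{\left(J \right)} = J^{2} - 87 J$
$W{\left(\left(-5\right) 14 \right)} + 8919 = \left(-5\right) 14 \left(-87 - 70\right) + 8919 = - 70 \left(-87 - 70\right) + 8919 = \left(-70\right) \left(-157\right) + 8919 = 10990 + 8919 = 19909$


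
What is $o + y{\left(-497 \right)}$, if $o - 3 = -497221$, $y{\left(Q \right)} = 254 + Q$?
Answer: $-497461$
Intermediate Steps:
$o = -497218$ ($o = 3 - 497221 = -497218$)
$o + y{\left(-497 \right)} = -497218 + \left(254 - 497\right) = -497218 - 243 = -497461$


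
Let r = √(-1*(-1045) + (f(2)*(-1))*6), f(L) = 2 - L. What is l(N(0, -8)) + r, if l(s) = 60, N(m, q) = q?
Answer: 60 + √1045 ≈ 92.326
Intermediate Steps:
r = √1045 (r = √(-1*(-1045) + ((2 - 1*2)*(-1))*6) = √(1045 + ((2 - 2)*(-1))*6) = √(1045 + (0*(-1))*6) = √(1045 + 0*6) = √(1045 + 0) = √1045 ≈ 32.326)
l(N(0, -8)) + r = 60 + √1045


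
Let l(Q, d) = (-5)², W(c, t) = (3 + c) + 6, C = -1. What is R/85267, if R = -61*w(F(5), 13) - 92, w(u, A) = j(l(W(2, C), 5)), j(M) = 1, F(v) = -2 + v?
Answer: -153/85267 ≈ -0.0017944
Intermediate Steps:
W(c, t) = 9 + c
l(Q, d) = 25
w(u, A) = 1
R = -153 (R = -61*1 - 92 = -61 - 92 = -153)
R/85267 = -153/85267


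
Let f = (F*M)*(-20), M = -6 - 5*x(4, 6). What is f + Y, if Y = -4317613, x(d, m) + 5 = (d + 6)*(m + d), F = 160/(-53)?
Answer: -230372689/53 ≈ -4.3467e+6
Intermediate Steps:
F = -160/53 (F = 160*(-1/53) = -160/53 ≈ -3.0189)
x(d, m) = -5 + (6 + d)*(d + m) (x(d, m) = -5 + (d + 6)*(m + d) = -5 + (6 + d)*(d + m))
M = -481 (M = -6 - 5*(-5 + 4² + 6*4 + 6*6 + 4*6) = -6 - 5*(-5 + 16 + 24 + 36 + 24) = -6 - 5*95 = -6 - 475 = -481)
f = -1539200/53 (f = -160/53*(-481)*(-20) = (76960/53)*(-20) = -1539200/53 ≈ -29042.)
f + Y = -1539200/53 - 4317613 = -230372689/53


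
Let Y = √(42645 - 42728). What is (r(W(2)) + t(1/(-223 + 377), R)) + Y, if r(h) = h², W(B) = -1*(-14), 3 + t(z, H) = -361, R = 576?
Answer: -168 + I*√83 ≈ -168.0 + 9.1104*I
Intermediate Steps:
t(z, H) = -364 (t(z, H) = -3 - 361 = -364)
W(B) = 14
Y = I*√83 (Y = √(-83) = I*√83 ≈ 9.1104*I)
(r(W(2)) + t(1/(-223 + 377), R)) + Y = (14² - 364) + I*√83 = (196 - 364) + I*√83 = -168 + I*√83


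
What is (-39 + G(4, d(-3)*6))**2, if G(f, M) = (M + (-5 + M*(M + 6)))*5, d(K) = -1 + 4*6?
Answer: 9997200196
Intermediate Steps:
d(K) = 23 (d(K) = -1 + 24 = 23)
G(f, M) = -25 + 5*M + 5*M*(6 + M) (G(f, M) = (M + (-5 + M*(6 + M)))*5 = (-5 + M + M*(6 + M))*5 = -25 + 5*M + 5*M*(6 + M))
(-39 + G(4, d(-3)*6))**2 = (-39 + (-25 + 5*(23*6)**2 + 35*(23*6)))**2 = (-39 + (-25 + 5*138**2 + 35*138))**2 = (-39 + (-25 + 5*19044 + 4830))**2 = (-39 + (-25 + 95220 + 4830))**2 = (-39 + 100025)**2 = 99986**2 = 9997200196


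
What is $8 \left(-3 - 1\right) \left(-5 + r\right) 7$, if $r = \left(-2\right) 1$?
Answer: $1568$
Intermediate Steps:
$r = -2$
$8 \left(-3 - 1\right) \left(-5 + r\right) 7 = 8 \left(-3 - 1\right) \left(-5 - 2\right) 7 = 8 \left(\left(-4\right) \left(-7\right)\right) 7 = 8 \cdot 28 \cdot 7 = 224 \cdot 7 = 1568$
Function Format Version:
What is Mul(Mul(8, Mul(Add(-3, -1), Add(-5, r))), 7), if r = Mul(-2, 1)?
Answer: 1568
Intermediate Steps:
r = -2
Mul(Mul(8, Mul(Add(-3, -1), Add(-5, r))), 7) = Mul(Mul(8, Mul(Add(-3, -1), Add(-5, -2))), 7) = Mul(Mul(8, Mul(-4, -7)), 7) = Mul(Mul(8, 28), 7) = Mul(224, 7) = 1568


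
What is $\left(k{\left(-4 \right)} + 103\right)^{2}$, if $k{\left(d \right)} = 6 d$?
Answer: $6241$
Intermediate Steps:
$\left(k{\left(-4 \right)} + 103\right)^{2} = \left(6 \left(-4\right) + 103\right)^{2} = \left(-24 + 103\right)^{2} = 79^{2} = 6241$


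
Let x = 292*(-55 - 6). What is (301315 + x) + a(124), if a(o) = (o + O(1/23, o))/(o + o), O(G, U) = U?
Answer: 283504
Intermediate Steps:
a(o) = 1 (a(o) = (o + o)/(o + o) = (2*o)/((2*o)) = (2*o)*(1/(2*o)) = 1)
x = -17812 (x = 292*(-61) = -17812)
(301315 + x) + a(124) = (301315 - 17812) + 1 = 283503 + 1 = 283504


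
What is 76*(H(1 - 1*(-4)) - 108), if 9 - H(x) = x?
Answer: -7904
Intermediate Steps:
H(x) = 9 - x
76*(H(1 - 1*(-4)) - 108) = 76*((9 - (1 - 1*(-4))) - 108) = 76*((9 - (1 + 4)) - 108) = 76*((9 - 1*5) - 108) = 76*((9 - 5) - 108) = 76*(4 - 108) = 76*(-104) = -7904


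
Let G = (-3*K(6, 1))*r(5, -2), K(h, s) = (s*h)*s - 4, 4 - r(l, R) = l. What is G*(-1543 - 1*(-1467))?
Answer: -456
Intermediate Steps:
r(l, R) = 4 - l
K(h, s) = -4 + h*s² (K(h, s) = (h*s)*s - 4 = h*s² - 4 = -4 + h*s²)
G = 6 (G = (-3*(-4 + 6*1²))*(4 - 1*5) = (-3*(-4 + 6*1))*(4 - 5) = -3*(-4 + 6)*(-1) = -3*2*(-1) = -6*(-1) = 6)
G*(-1543 - 1*(-1467)) = 6*(-1543 - 1*(-1467)) = 6*(-1543 + 1467) = 6*(-76) = -456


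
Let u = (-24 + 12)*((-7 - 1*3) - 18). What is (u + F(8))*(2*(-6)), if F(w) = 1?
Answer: -4044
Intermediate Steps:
u = 336 (u = -12*((-7 - 3) - 18) = -12*(-10 - 18) = -12*(-28) = 336)
(u + F(8))*(2*(-6)) = (336 + 1)*(2*(-6)) = 337*(-12) = -4044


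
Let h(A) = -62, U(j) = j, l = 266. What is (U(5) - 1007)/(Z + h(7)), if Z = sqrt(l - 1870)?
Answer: 5177/454 + 167*I*sqrt(401)/454 ≈ 11.403 + 7.366*I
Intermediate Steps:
Z = 2*I*sqrt(401) (Z = sqrt(266 - 1870) = sqrt(-1604) = 2*I*sqrt(401) ≈ 40.05*I)
(U(5) - 1007)/(Z + h(7)) = (5 - 1007)/(2*I*sqrt(401) - 62) = -1002/(-62 + 2*I*sqrt(401))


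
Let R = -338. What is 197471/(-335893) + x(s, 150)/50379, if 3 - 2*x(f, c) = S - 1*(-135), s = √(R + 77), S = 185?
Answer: -20003261099/33843906894 ≈ -0.59104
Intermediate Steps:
s = 3*I*√29 (s = √(-338 + 77) = √(-261) = 3*I*√29 ≈ 16.155*I)
x(f, c) = -317/2 (x(f, c) = 3/2 - (185 - 1*(-135))/2 = 3/2 - (185 + 135)/2 = 3/2 - ½*320 = 3/2 - 160 = -317/2)
197471/(-335893) + x(s, 150)/50379 = 197471/(-335893) - 317/2/50379 = 197471*(-1/335893) - 317/2*1/50379 = -197471/335893 - 317/100758 = -20003261099/33843906894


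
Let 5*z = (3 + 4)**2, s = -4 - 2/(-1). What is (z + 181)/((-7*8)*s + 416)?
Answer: 159/440 ≈ 0.36136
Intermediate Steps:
s = -2 (s = -4 - 2*(-1) = -4 + 2 = -2)
z = 49/5 (z = (3 + 4)**2/5 = (1/5)*7**2 = (1/5)*49 = 49/5 ≈ 9.8000)
(z + 181)/((-7*8)*s + 416) = (49/5 + 181)/(-7*8*(-2) + 416) = 954/(5*(-56*(-2) + 416)) = 954/(5*(112 + 416)) = (954/5)/528 = (954/5)*(1/528) = 159/440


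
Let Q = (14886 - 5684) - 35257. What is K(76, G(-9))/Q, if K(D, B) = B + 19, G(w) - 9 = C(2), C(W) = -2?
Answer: -26/26055 ≈ -0.00099789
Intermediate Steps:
G(w) = 7 (G(w) = 9 - 2 = 7)
K(D, B) = 19 + B
Q = -26055 (Q = 9202 - 35257 = -26055)
K(76, G(-9))/Q = (19 + 7)/(-26055) = 26*(-1/26055) = -26/26055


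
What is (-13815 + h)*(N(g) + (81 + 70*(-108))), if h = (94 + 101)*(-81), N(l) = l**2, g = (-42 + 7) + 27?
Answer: 219558150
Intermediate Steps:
g = -8 (g = -35 + 27 = -8)
h = -15795 (h = 195*(-81) = -15795)
(-13815 + h)*(N(g) + (81 + 70*(-108))) = (-13815 - 15795)*((-8)**2 + (81 + 70*(-108))) = -29610*(64 + (81 - 7560)) = -29610*(64 - 7479) = -29610*(-7415) = 219558150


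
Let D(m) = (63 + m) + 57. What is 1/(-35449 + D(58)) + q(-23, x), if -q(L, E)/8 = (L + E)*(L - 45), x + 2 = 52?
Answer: 518060447/35271 ≈ 14688.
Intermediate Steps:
x = 50 (x = -2 + 52 = 50)
q(L, E) = -8*(-45 + L)*(E + L) (q(L, E) = -8*(L + E)*(L - 45) = -8*(E + L)*(-45 + L) = -8*(-45 + L)*(E + L))
D(m) = 120 + m
1/(-35449 + D(58)) + q(-23, x) = 1/(-35449 + (120 + 58)) + (-8*(-23)² + 360*50 + 360*(-23) - 8*50*(-23)) = 1/(-35449 + 178) + (-8*529 + 18000 - 8280 + 9200) = 1/(-35271) + (-4232 + 18000 - 8280 + 9200) = -1/35271 + 14688 = 518060447/35271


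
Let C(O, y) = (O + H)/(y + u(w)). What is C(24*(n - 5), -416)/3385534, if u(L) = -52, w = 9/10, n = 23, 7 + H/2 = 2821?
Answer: -505/132035826 ≈ -3.8247e-6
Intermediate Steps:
H = 5628 (H = -14 + 2*2821 = -14 + 5642 = 5628)
w = 9/10 (w = 9*(1/10) = 9/10 ≈ 0.90000)
C(O, y) = (5628 + O)/(-52 + y) (C(O, y) = (O + 5628)/(y - 52) = (5628 + O)/(-52 + y))
C(24*(n - 5), -416)/3385534 = ((5628 + 24*(23 - 5))/(-52 - 416))/3385534 = ((5628 + 24*18)/(-468))*(1/3385534) = -(5628 + 432)/468*(1/3385534) = -1/468*6060*(1/3385534) = -505/39*1/3385534 = -505/132035826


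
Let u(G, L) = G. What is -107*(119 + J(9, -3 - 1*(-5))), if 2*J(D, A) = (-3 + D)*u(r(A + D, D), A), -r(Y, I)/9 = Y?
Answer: 19046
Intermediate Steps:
r(Y, I) = -9*Y
J(D, A) = (-3 + D)*(-9*A - 9*D)/2 (J(D, A) = ((-3 + D)*(-9*(A + D)))/2 = ((-3 + D)*(-9*A - 9*D))/2 = (-3 + D)*(-9*A - 9*D)/2)
-107*(119 + J(9, -3 - 1*(-5))) = -107*(119 + 9*(-3 + 9)*(-(-3 - 1*(-5)) - 1*9)/2) = -107*(119 + (9/2)*6*(-(-3 + 5) - 9)) = -107*(119 + (9/2)*6*(-1*2 - 9)) = -107*(119 + (9/2)*6*(-2 - 9)) = -107*(119 + (9/2)*6*(-11)) = -107*(119 - 297) = -107*(-178) = 19046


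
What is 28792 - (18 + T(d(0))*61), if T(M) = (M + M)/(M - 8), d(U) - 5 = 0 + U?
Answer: 86932/3 ≈ 28977.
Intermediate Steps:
d(U) = 5 + U (d(U) = 5 + (0 + U) = 5 + U)
T(M) = 2*M/(-8 + M) (T(M) = (2*M)/(-8 + M) = 2*M/(-8 + M))
28792 - (18 + T(d(0))*61) = 28792 - (18 + (2*(5 + 0)/(-8 + (5 + 0)))*61) = 28792 - (18 + (2*5/(-8 + 5))*61) = 28792 - (18 + (2*5/(-3))*61) = 28792 - (18 + (2*5*(-⅓))*61) = 28792 - (18 - 10/3*61) = 28792 - (18 - 610/3) = 28792 - 1*(-556/3) = 28792 + 556/3 = 86932/3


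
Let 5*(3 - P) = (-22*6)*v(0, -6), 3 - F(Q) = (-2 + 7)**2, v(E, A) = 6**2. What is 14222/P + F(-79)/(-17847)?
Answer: 423068348/28358883 ≈ 14.918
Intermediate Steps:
v(E, A) = 36
F(Q) = -22 (F(Q) = 3 - (-2 + 7)**2 = 3 - 1*5**2 = 3 - 1*25 = 3 - 25 = -22)
P = 4767/5 (P = 3 - (-22*6)*36/5 = 3 - (-132)*36/5 = 3 - 1/5*(-4752) = 3 + 4752/5 = 4767/5 ≈ 953.40)
14222/P + F(-79)/(-17847) = 14222/(4767/5) - 22/(-17847) = 14222*(5/4767) - 22*(-1/17847) = 71110/4767 + 22/17847 = 423068348/28358883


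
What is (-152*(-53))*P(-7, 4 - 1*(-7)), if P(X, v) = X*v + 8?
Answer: -555864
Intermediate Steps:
P(X, v) = 8 + X*v
(-152*(-53))*P(-7, 4 - 1*(-7)) = (-152*(-53))*(8 - 7*(4 - 1*(-7))) = 8056*(8 - 7*(4 + 7)) = 8056*(8 - 7*11) = 8056*(8 - 77) = 8056*(-69) = -555864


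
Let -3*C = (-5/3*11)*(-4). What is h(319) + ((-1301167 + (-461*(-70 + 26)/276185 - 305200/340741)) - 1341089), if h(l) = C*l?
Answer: -2244511385553587144/846967977765 ≈ -2.6501e+6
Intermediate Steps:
C = -220/9 (C = --5/3*11*(-4)/3 = --5*⅓*11*(-4)/3 = -(-5/3*11)*(-4)/3 = -(-55)*(-4)/9 = -⅓*220/3 = -220/9 ≈ -24.444)
h(l) = -220*l/9
h(319) + ((-1301167 + (-461*(-70 + 26)/276185 - 305200/340741)) - 1341089) = -220/9*319 + ((-1301167 + (-461*(-70 + 26)/276185 - 305200/340741)) - 1341089) = -70180/9 + ((-1301167 + (-461*(-44)*(1/276185) - 305200*1/340741)) - 1341089) = -70180/9 + ((-1301167 + (20284*(1/276185) - 305200/340741)) - 1341089) = -70180/9 + ((-1301167 + (20284/276185 - 305200/340741)) - 1341089) = -70180/9 + ((-1301167 - 77380071556/94107553085) - 1341089) = -70180/9 + (-122449719905021751/94107553085 - 1341089) = -70180/9 - 248656324164231316/94107553085 = -2244511385553587144/846967977765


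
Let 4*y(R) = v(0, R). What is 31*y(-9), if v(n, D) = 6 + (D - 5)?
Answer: -62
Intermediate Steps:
v(n, D) = 1 + D (v(n, D) = 6 + (-5 + D) = 1 + D)
y(R) = ¼ + R/4 (y(R) = (1 + R)/4 = ¼ + R/4)
31*y(-9) = 31*(¼ + (¼)*(-9)) = 31*(¼ - 9/4) = 31*(-2) = -62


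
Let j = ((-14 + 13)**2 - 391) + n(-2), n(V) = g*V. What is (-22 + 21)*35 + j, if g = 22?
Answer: -469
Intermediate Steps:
n(V) = 22*V
j = -434 (j = ((-14 + 13)**2 - 391) + 22*(-2) = ((-1)**2 - 391) - 44 = (1 - 391) - 44 = -390 - 44 = -434)
(-22 + 21)*35 + j = (-22 + 21)*35 - 434 = -1*35 - 434 = -35 - 434 = -469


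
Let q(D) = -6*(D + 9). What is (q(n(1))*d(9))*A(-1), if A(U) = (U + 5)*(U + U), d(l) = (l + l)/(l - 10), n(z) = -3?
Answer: -5184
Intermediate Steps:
q(D) = -54 - 6*D (q(D) = -6*(9 + D) = -54 - 6*D)
d(l) = 2*l/(-10 + l) (d(l) = (2*l)/(-10 + l) = 2*l/(-10 + l))
A(U) = 2*U*(5 + U) (A(U) = (5 + U)*(2*U) = 2*U*(5 + U))
(q(n(1))*d(9))*A(-1) = ((-54 - 6*(-3))*(2*9/(-10 + 9)))*(2*(-1)*(5 - 1)) = ((-54 + 18)*(2*9/(-1)))*(2*(-1)*4) = -72*9*(-1)*(-8) = -36*(-18)*(-8) = 648*(-8) = -5184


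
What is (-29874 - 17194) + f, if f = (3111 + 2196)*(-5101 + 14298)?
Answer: 48761411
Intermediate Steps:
f = 48808479 (f = 5307*9197 = 48808479)
(-29874 - 17194) + f = (-29874 - 17194) + 48808479 = -47068 + 48808479 = 48761411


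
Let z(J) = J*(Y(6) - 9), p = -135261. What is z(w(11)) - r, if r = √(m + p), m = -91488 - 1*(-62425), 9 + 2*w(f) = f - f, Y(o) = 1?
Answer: 36 - 2*I*√41081 ≈ 36.0 - 405.37*I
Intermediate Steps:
w(f) = -9/2 (w(f) = -9/2 + (f - f)/2 = -9/2 + (½)*0 = -9/2 + 0 = -9/2)
z(J) = -8*J (z(J) = J*(1 - 9) = J*(-8) = -8*J)
m = -29063 (m = -91488 + 62425 = -29063)
r = 2*I*√41081 (r = √(-29063 - 135261) = √(-164324) = 2*I*√41081 ≈ 405.37*I)
z(w(11)) - r = -8*(-9/2) - 2*I*√41081 = 36 - 2*I*√41081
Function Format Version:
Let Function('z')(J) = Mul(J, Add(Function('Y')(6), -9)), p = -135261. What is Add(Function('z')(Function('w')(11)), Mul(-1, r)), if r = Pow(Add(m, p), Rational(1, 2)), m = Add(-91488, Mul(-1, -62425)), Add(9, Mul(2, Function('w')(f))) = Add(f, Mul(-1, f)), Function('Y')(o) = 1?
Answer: Add(36, Mul(-2, I, Pow(41081, Rational(1, 2)))) ≈ Add(36.000, Mul(-405.37, I))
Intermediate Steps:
Function('w')(f) = Rational(-9, 2) (Function('w')(f) = Add(Rational(-9, 2), Mul(Rational(1, 2), Add(f, Mul(-1, f)))) = Add(Rational(-9, 2), Mul(Rational(1, 2), 0)) = Add(Rational(-9, 2), 0) = Rational(-9, 2))
Function('z')(J) = Mul(-8, J) (Function('z')(J) = Mul(J, Add(1, -9)) = Mul(J, -8) = Mul(-8, J))
m = -29063 (m = Add(-91488, 62425) = -29063)
r = Mul(2, I, Pow(41081, Rational(1, 2))) (r = Pow(Add(-29063, -135261), Rational(1, 2)) = Pow(-164324, Rational(1, 2)) = Mul(2, I, Pow(41081, Rational(1, 2))) ≈ Mul(405.37, I))
Add(Function('z')(Function('w')(11)), Mul(-1, r)) = Add(Mul(-8, Rational(-9, 2)), Mul(-1, Mul(2, I, Pow(41081, Rational(1, 2))))) = Add(36, Mul(-2, I, Pow(41081, Rational(1, 2))))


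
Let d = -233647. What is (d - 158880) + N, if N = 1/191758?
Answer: -75270192465/191758 ≈ -3.9253e+5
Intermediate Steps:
N = 1/191758 ≈ 5.2149e-6
(d - 158880) + N = (-233647 - 158880) + 1/191758 = -392527 + 1/191758 = -75270192465/191758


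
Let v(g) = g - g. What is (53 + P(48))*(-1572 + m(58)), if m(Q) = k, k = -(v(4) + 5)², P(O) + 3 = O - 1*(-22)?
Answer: -191640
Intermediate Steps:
v(g) = 0
P(O) = 19 + O (P(O) = -3 + (O - 1*(-22)) = -3 + (O + 22) = -3 + (22 + O) = 19 + O)
k = -25 (k = -(0 + 5)² = -1*5² = -1*25 = -25)
m(Q) = -25
(53 + P(48))*(-1572 + m(58)) = (53 + (19 + 48))*(-1572 - 25) = (53 + 67)*(-1597) = 120*(-1597) = -191640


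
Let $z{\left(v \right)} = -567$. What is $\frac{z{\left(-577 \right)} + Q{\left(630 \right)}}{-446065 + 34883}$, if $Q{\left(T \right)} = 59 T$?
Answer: $- \frac{441}{4954} \approx -0.089019$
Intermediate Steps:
$\frac{z{\left(-577 \right)} + Q{\left(630 \right)}}{-446065 + 34883} = \frac{-567 + 59 \cdot 630}{-446065 + 34883} = \frac{-567 + 37170}{-411182} = 36603 \left(- \frac{1}{411182}\right) = - \frac{441}{4954}$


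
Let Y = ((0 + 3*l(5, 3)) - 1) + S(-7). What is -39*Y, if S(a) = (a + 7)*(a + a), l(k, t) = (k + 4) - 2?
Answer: -780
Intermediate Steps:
l(k, t) = 2 + k (l(k, t) = (4 + k) - 2 = 2 + k)
S(a) = 2*a*(7 + a) (S(a) = (7 + a)*(2*a) = 2*a*(7 + a))
Y = 20 (Y = ((0 + 3*(2 + 5)) - 1) + 2*(-7)*(7 - 7) = ((0 + 3*7) - 1) + 2*(-7)*0 = ((0 + 21) - 1) + 0 = (21 - 1) + 0 = 20 + 0 = 20)
-39*Y = -39*20 = -780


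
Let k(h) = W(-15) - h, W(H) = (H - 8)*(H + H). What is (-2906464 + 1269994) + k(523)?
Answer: -1636303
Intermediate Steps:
W(H) = 2*H*(-8 + H) (W(H) = (-8 + H)*(2*H) = 2*H*(-8 + H))
k(h) = 690 - h (k(h) = 2*(-15)*(-8 - 15) - h = 2*(-15)*(-23) - h = 690 - h)
(-2906464 + 1269994) + k(523) = (-2906464 + 1269994) + (690 - 1*523) = -1636470 + (690 - 523) = -1636470 + 167 = -1636303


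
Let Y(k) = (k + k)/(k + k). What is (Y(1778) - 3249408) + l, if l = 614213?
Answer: -2635194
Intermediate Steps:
Y(k) = 1 (Y(k) = (2*k)/((2*k)) = (2*k)*(1/(2*k)) = 1)
(Y(1778) - 3249408) + l = (1 - 3249408) + 614213 = -3249407 + 614213 = -2635194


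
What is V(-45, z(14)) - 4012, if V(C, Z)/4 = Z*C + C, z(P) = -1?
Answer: -4012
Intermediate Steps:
V(C, Z) = 4*C + 4*C*Z (V(C, Z) = 4*(Z*C + C) = 4*(C*Z + C) = 4*(C + C*Z) = 4*C + 4*C*Z)
V(-45, z(14)) - 4012 = 4*(-45)*(1 - 1) - 4012 = 4*(-45)*0 - 4012 = 0 - 4012 = -4012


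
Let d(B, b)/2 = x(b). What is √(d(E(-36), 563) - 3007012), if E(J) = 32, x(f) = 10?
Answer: 4*I*√187937 ≈ 1734.1*I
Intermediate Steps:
d(B, b) = 20 (d(B, b) = 2*10 = 20)
√(d(E(-36), 563) - 3007012) = √(20 - 3007012) = √(-3006992) = 4*I*√187937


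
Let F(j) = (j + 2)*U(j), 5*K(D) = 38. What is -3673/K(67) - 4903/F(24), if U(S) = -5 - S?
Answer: -3415224/7163 ≈ -476.79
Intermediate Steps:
K(D) = 38/5 (K(D) = (⅕)*38 = 38/5)
F(j) = (-5 - j)*(2 + j) (F(j) = (j + 2)*(-5 - j) = (2 + j)*(-5 - j) = (-5 - j)*(2 + j))
-3673/K(67) - 4903/F(24) = -3673/38/5 - 4903*(-1/((2 + 24)*(5 + 24))) = -3673*5/38 - 4903/((-1*26*29)) = -18365/38 - 4903/(-754) = -18365/38 - 4903*(-1/754) = -18365/38 + 4903/754 = -3415224/7163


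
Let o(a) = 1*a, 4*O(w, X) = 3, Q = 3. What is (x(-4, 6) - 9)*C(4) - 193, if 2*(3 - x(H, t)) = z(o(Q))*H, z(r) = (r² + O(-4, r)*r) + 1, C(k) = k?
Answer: -119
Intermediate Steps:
O(w, X) = ¾ (O(w, X) = (¼)*3 = ¾)
o(a) = a
z(r) = 1 + r² + 3*r/4 (z(r) = (r² + 3*r/4) + 1 = 1 + r² + 3*r/4)
x(H, t) = 3 - 49*H/8 (x(H, t) = 3 - (1 + 3² + (¾)*3)*H/2 = 3 - (1 + 9 + 9/4)*H/2 = 3 - 49*H/8)
(x(-4, 6) - 9)*C(4) - 193 = ((3 - 49/8*(-4)) - 9)*4 - 193 = ((3 + 49/2) - 9)*4 - 193 = (55/2 - 9)*4 - 193 = (37/2)*4 - 193 = 74 - 193 = -119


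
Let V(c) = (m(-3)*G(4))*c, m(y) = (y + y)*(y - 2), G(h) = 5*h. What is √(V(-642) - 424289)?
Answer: 17*I*√2801 ≈ 899.72*I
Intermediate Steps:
m(y) = 2*y*(-2 + y) (m(y) = (2*y)*(-2 + y) = 2*y*(-2 + y))
V(c) = 600*c (V(c) = ((2*(-3)*(-2 - 3))*(5*4))*c = ((2*(-3)*(-5))*20)*c = (30*20)*c = 600*c)
√(V(-642) - 424289) = √(600*(-642) - 424289) = √(-385200 - 424289) = √(-809489) = 17*I*√2801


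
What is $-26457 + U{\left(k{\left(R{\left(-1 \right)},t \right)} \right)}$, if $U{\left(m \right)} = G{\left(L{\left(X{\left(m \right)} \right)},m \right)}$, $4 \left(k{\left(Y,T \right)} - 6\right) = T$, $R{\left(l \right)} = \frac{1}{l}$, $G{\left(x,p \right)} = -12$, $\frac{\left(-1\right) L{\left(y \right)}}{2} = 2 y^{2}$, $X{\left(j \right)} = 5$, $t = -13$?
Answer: $-26469$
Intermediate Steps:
$L{\left(y \right)} = - 4 y^{2}$ ($L{\left(y \right)} = - 2 \cdot 2 y^{2} = - 4 y^{2}$)
$k{\left(Y,T \right)} = 6 + \frac{T}{4}$
$U{\left(m \right)} = -12$
$-26457 + U{\left(k{\left(R{\left(-1 \right)},t \right)} \right)} = -26457 - 12 = -26469$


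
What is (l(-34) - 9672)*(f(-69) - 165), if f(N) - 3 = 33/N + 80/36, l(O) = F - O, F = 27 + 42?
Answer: 317432437/207 ≈ 1.5335e+6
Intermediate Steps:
F = 69
l(O) = 69 - O
f(N) = 47/9 + 33/N (f(N) = 3 + (33/N + 80/36) = 3 + (33/N + 80*(1/36)) = 3 + (33/N + 20/9) = 3 + (20/9 + 33/N) = 47/9 + 33/N)
(l(-34) - 9672)*(f(-69) - 165) = ((69 - 1*(-34)) - 9672)*((47/9 + 33/(-69)) - 165) = ((69 + 34) - 9672)*((47/9 + 33*(-1/69)) - 165) = (103 - 9672)*((47/9 - 11/23) - 165) = -9569*(982/207 - 165) = -9569*(-33173/207) = 317432437/207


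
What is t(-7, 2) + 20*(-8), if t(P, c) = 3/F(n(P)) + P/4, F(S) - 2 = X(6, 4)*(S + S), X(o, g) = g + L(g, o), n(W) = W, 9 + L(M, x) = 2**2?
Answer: -2585/16 ≈ -161.56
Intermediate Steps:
L(M, x) = -5 (L(M, x) = -9 + 2**2 = -9 + 4 = -5)
X(o, g) = -5 + g (X(o, g) = g - 5 = -5 + g)
F(S) = 2 - 2*S (F(S) = 2 + (-5 + 4)*(S + S) = 2 - 2*S)
t(P, c) = 3/(2 - 2*P) + P/4
t(-7, 2) + 20*(-8) = (6 - 7*(1 - 1*(-7)))/(4*(1 - 1*(-7))) + 20*(-8) = (6 - 7*(1 + 7))/(4*(1 + 7)) - 160 = (1/4)*(6 - 7*8)/8 - 160 = (1/4)*(1/8)*(6 - 56) - 160 = (1/4)*(1/8)*(-50) - 160 = -25/16 - 160 = -2585/16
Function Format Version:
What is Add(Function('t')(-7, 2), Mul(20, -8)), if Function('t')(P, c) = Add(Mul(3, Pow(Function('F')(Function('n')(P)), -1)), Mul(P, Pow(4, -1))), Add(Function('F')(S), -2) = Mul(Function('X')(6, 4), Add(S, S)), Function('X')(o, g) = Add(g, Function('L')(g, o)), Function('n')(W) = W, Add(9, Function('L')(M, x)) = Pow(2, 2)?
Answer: Rational(-2585, 16) ≈ -161.56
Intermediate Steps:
Function('L')(M, x) = -5 (Function('L')(M, x) = Add(-9, Pow(2, 2)) = Add(-9, 4) = -5)
Function('X')(o, g) = Add(-5, g) (Function('X')(o, g) = Add(g, -5) = Add(-5, g))
Function('F')(S) = Add(2, Mul(-2, S)) (Function('F')(S) = Add(2, Mul(Add(-5, 4), Add(S, S))) = Add(2, Mul(-1, Mul(2, S))) = Add(2, Mul(-2, S)))
Function('t')(P, c) = Add(Mul(3, Pow(Add(2, Mul(-2, P)), -1)), Mul(Rational(1, 4), P)) (Function('t')(P, c) = Add(Mul(3, Pow(Add(2, Mul(-2, P)), -1)), Mul(P, Pow(4, -1))) = Add(Mul(3, Pow(Add(2, Mul(-2, P)), -1)), Mul(P, Rational(1, 4))) = Add(Mul(3, Pow(Add(2, Mul(-2, P)), -1)), Mul(Rational(1, 4), P)))
Add(Function('t')(-7, 2), Mul(20, -8)) = Add(Mul(Rational(1, 4), Pow(Add(1, Mul(-1, -7)), -1), Add(6, Mul(-7, Add(1, Mul(-1, -7))))), Mul(20, -8)) = Add(Mul(Rational(1, 4), Pow(Add(1, 7), -1), Add(6, Mul(-7, Add(1, 7)))), -160) = Add(Mul(Rational(1, 4), Pow(8, -1), Add(6, Mul(-7, 8))), -160) = Add(Mul(Rational(1, 4), Rational(1, 8), Add(6, -56)), -160) = Add(Mul(Rational(1, 4), Rational(1, 8), -50), -160) = Add(Rational(-25, 16), -160) = Rational(-2585, 16)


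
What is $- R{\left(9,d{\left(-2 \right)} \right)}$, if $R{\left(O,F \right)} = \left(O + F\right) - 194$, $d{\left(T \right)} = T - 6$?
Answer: $193$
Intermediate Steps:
$d{\left(T \right)} = -6 + T$
$R{\left(O,F \right)} = -194 + F + O$ ($R{\left(O,F \right)} = \left(F + O\right) - 194 = -194 + F + O$)
$- R{\left(9,d{\left(-2 \right)} \right)} = - (-194 - 8 + 9) = \left(-1\right) \left(-193\right) = 193$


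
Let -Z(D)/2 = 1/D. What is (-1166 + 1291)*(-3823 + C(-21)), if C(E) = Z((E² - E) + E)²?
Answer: -92937607375/194481 ≈ -4.7788e+5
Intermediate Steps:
Z(D) = -2/D
C(E) = 4/E⁴ (C(E) = (-2/((E² - E) + E))² = (-2/E²)² = 4/E⁴)
(-1166 + 1291)*(-3823 + C(-21)) = (-1166 + 1291)*(-3823 + 4/(-21)⁴) = 125*(-3823 + 4*(1/194481)) = 125*(-3823 + 4/194481) = 125*(-743500859/194481) = -92937607375/194481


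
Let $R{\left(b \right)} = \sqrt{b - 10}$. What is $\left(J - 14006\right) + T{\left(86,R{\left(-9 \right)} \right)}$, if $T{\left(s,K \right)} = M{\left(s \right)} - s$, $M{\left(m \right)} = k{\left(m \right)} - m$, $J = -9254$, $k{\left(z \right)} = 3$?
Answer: $-23429$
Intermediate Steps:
$M{\left(m \right)} = 3 - m$
$R{\left(b \right)} = \sqrt{-10 + b}$
$T{\left(s,K \right)} = 3 - 2 s$ ($T{\left(s,K \right)} = \left(3 - s\right) - s = 3 - 2 s$)
$\left(J - 14006\right) + T{\left(86,R{\left(-9 \right)} \right)} = \left(-9254 - 14006\right) + \left(3 - 172\right) = \left(-9254 - 14006\right) - 169 = -23260 - 169 = -23429$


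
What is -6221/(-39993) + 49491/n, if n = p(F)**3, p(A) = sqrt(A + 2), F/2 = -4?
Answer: 6221/39993 + 5499*I*sqrt(6)/4 ≈ 0.15555 + 3367.4*I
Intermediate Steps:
F = -8 (F = 2*(-4) = -8)
p(A) = sqrt(2 + A)
n = -6*I*sqrt(6) (n = (sqrt(2 - 8))**3 = (sqrt(-6))**3 = (I*sqrt(6))**3 = -6*I*sqrt(6) ≈ -14.697*I)
-6221/(-39993) + 49491/n = -6221/(-39993) + 49491/((-6*I*sqrt(6))) = -6221*(-1/39993) + 49491*(I*sqrt(6)/36) = 6221/39993 + 5499*I*sqrt(6)/4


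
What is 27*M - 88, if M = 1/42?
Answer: -1223/14 ≈ -87.357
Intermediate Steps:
M = 1/42 ≈ 0.023810
27*M - 88 = 27*(1/42) - 88 = 9/14 - 88 = -1223/14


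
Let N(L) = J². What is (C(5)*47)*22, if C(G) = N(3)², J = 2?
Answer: 16544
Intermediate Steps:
N(L) = 4 (N(L) = 2² = 4)
C(G) = 16 (C(G) = 4² = 16)
(C(5)*47)*22 = (16*47)*22 = 752*22 = 16544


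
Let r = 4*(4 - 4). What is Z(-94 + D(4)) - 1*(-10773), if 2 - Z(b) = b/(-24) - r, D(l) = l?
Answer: 43085/4 ≈ 10771.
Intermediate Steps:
r = 0 (r = 4*0 = 0)
Z(b) = 2 + b/24 (Z(b) = 2 - (b/(-24) - 1*0) = 2 - (b*(-1/24) + 0) = 2 - (-b/24 + 0) = 2 - (-1)*b/24 = 2 + b/24)
Z(-94 + D(4)) - 1*(-10773) = (2 + (-94 + 4)/24) - 1*(-10773) = (2 + (1/24)*(-90)) + 10773 = (2 - 15/4) + 10773 = -7/4 + 10773 = 43085/4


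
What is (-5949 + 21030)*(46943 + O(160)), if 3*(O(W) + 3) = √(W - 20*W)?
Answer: 707902140 + 20108*I*√190 ≈ 7.079e+8 + 2.7717e+5*I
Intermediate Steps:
O(W) = -3 + √19*√(-W)/3 (O(W) = -3 + √(W - 20*W)/3 = -3 + √(-19*W)/3 = -3 + (√19*√(-W))/3 = -3 + √19*√(-W)/3)
(-5949 + 21030)*(46943 + O(160)) = (-5949 + 21030)*(46943 + (-3 + √19*√(-1*160)/3)) = 15081*(46943 + (-3 + √19*√(-160)/3)) = 15081*(46943 + (-3 + √19*(4*I*√10)/3)) = 15081*(46943 + (-3 + 4*I*√190/3)) = 15081*(46940 + 4*I*√190/3) = 707902140 + 20108*I*√190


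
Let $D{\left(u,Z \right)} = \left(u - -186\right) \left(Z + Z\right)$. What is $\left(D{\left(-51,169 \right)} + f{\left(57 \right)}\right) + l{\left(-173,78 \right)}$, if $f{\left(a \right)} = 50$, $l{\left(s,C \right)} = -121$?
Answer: $45559$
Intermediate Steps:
$D{\left(u,Z \right)} = 2 Z \left(186 + u\right)$ ($D{\left(u,Z \right)} = \left(u + 186\right) 2 Z = \left(186 + u\right) 2 Z = 2 Z \left(186 + u\right)$)
$\left(D{\left(-51,169 \right)} + f{\left(57 \right)}\right) + l{\left(-173,78 \right)} = \left(2 \cdot 169 \left(186 - 51\right) + 50\right) - 121 = \left(2 \cdot 169 \cdot 135 + 50\right) - 121 = \left(45630 + 50\right) - 121 = 45680 - 121 = 45559$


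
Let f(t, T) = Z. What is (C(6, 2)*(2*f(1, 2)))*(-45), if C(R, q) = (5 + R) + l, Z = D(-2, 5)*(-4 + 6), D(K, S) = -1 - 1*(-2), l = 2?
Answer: -2340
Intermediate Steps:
D(K, S) = 1 (D(K, S) = -1 + 2 = 1)
Z = 2 (Z = 1*(-4 + 6) = 1*2 = 2)
f(t, T) = 2
C(R, q) = 7 + R (C(R, q) = (5 + R) + 2 = 7 + R)
(C(6, 2)*(2*f(1, 2)))*(-45) = ((7 + 6)*(2*2))*(-45) = (13*4)*(-45) = 52*(-45) = -2340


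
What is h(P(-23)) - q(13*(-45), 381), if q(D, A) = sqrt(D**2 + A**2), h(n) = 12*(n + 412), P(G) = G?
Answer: 4668 - 3*sqrt(54154) ≈ 3969.9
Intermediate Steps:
h(n) = 4944 + 12*n (h(n) = 12*(412 + n) = 4944 + 12*n)
q(D, A) = sqrt(A**2 + D**2)
h(P(-23)) - q(13*(-45), 381) = (4944 + 12*(-23)) - sqrt(381**2 + (13*(-45))**2) = (4944 - 276) - sqrt(145161 + (-585)**2) = 4668 - sqrt(145161 + 342225) = 4668 - sqrt(487386) = 4668 - 3*sqrt(54154)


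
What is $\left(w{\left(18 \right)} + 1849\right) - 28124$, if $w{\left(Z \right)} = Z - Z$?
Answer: $-26275$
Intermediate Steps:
$w{\left(Z \right)} = 0$
$\left(w{\left(18 \right)} + 1849\right) - 28124 = \left(0 + 1849\right) - 28124 = 1849 - 28124 = -26275$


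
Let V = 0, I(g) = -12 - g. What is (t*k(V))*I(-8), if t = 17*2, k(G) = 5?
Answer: -680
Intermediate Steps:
t = 34
(t*k(V))*I(-8) = (34*5)*(-12 - 1*(-8)) = 170*(-12 + 8) = 170*(-4) = -680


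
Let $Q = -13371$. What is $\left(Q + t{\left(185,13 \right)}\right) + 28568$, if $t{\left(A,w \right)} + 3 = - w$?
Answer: $15181$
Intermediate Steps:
$t{\left(A,w \right)} = -3 - w$
$\left(Q + t{\left(185,13 \right)}\right) + 28568 = \left(-13371 - 16\right) + 28568 = -13387 + 28568 = 15181$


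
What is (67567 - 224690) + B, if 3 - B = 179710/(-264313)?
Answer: -41528678850/264313 ≈ -1.5712e+5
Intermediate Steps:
B = 972649/264313 (B = 3 - 179710/(-264313) = 3 - 179710*(-1)/264313 = 3 - 1*(-179710/264313) = 3 + 179710/264313 = 972649/264313 ≈ 3.6799)
(67567 - 224690) + B = (67567 - 224690) + 972649/264313 = -157123 + 972649/264313 = -41528678850/264313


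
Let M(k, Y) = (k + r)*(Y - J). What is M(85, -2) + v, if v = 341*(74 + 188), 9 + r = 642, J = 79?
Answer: 31184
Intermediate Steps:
r = 633 (r = -9 + 642 = 633)
v = 89342 (v = 341*262 = 89342)
M(k, Y) = (-79 + Y)*(633 + k) (M(k, Y) = (k + 633)*(Y - 1*79) = (633 + k)*(Y - 79) = (633 + k)*(-79 + Y) = (-79 + Y)*(633 + k))
M(85, -2) + v = (-50007 - 79*85 + 633*(-2) - 2*85) + 89342 = (-50007 - 6715 - 1266 - 170) + 89342 = -58158 + 89342 = 31184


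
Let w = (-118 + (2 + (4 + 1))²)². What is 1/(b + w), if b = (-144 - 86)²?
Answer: 1/57661 ≈ 1.7343e-5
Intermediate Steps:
w = 4761 (w = (-118 + (2 + 5)²)² = (-118 + 7²)² = (-118 + 49)² = (-69)² = 4761)
b = 52900 (b = (-230)² = 52900)
1/(b + w) = 1/(52900 + 4761) = 1/57661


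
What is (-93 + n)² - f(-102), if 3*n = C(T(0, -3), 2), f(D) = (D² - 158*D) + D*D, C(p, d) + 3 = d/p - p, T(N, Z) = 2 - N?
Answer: -252227/9 ≈ -28025.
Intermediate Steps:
C(p, d) = -3 - p + d/p (C(p, d) = -3 + (d/p - p) = -3 + (-p + d/p) = -3 - p + d/p)
f(D) = -158*D + 2*D² (f(D) = (D² - 158*D) + D² = -158*D + 2*D²)
n = -4/3 (n = (-3 - (2 - 1*0) + 2/(2 - 1*0))/3 = (-3 - (2 + 0) + 2/(2 + 0))/3 = (-3 - 1*2 + 2/2)/3 = (-3 - 2 + 2*(½))/3 = (-3 - 2 + 1)/3 = (⅓)*(-4) = -4/3 ≈ -1.3333)
(-93 + n)² - f(-102) = (-93 - 4/3)² - 2*(-102)*(-79 - 102) = (-283/3)² - 2*(-102)*(-181) = 80089/9 - 1*36924 = 80089/9 - 36924 = -252227/9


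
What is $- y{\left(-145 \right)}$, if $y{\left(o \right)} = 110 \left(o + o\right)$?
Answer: $31900$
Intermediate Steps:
$y{\left(o \right)} = 220 o$ ($y{\left(o \right)} = 110 \cdot 2 o = 220 o$)
$- y{\left(-145 \right)} = - 220 \left(-145\right) = \left(-1\right) \left(-31900\right) = 31900$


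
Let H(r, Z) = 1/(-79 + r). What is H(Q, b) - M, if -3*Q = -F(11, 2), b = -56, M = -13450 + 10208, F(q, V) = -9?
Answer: 265843/82 ≈ 3242.0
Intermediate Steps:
M = -3242
Q = -3 (Q = -(-1)*(-9)/3 = -1/3*9 = -3)
H(Q, b) - M = 1/(-79 - 3) - 1*(-3242) = 1/(-82) + 3242 = -1/82 + 3242 = 265843/82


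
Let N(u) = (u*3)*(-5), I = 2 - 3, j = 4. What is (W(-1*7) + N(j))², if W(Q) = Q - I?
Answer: 4356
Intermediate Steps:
I = -1
W(Q) = 1 + Q (W(Q) = Q - 1*(-1) = Q + 1 = 1 + Q)
N(u) = -15*u (N(u) = (3*u)*(-5) = -15*u)
(W(-1*7) + N(j))² = ((1 - 1*7) - 15*4)² = ((1 - 7) - 60)² = (-6 - 60)² = (-66)² = 4356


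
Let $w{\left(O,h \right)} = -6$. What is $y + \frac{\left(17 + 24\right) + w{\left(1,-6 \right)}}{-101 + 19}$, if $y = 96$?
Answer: $\frac{7837}{82} \approx 95.573$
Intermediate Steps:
$y + \frac{\left(17 + 24\right) + w{\left(1,-6 \right)}}{-101 + 19} = 96 + \frac{\left(17 + 24\right) - 6}{-101 + 19} = 96 + \frac{41 - 6}{-82} = 96 + 35 \left(- \frac{1}{82}\right) = 96 - \frac{35}{82} = \frac{7837}{82}$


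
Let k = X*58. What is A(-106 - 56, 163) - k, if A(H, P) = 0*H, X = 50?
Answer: -2900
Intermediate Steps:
A(H, P) = 0
k = 2900 (k = 50*58 = 2900)
A(-106 - 56, 163) - k = 0 - 1*2900 = 0 - 2900 = -2900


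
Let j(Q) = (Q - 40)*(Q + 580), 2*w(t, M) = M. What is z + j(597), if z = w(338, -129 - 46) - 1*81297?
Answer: 1148409/2 ≈ 5.7420e+5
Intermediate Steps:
w(t, M) = M/2
j(Q) = (-40 + Q)*(580 + Q)
z = -162769/2 (z = (-129 - 46)/2 - 1*81297 = (½)*(-175) - 81297 = -175/2 - 81297 = -162769/2 ≈ -81385.)
z + j(597) = -162769/2 + (-23200 + 597² + 540*597) = -162769/2 + (-23200 + 356409 + 322380) = -162769/2 + 655589 = 1148409/2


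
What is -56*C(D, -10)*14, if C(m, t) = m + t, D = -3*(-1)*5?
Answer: -3920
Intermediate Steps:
D = 15 (D = 3*5 = 15)
-56*C(D, -10)*14 = -56*(15 - 10)*14 = -56*5*14 = -280*14 = -3920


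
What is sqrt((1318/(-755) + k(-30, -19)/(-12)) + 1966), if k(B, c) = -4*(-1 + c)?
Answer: 4*sqrt(627679065)/2265 ≈ 44.245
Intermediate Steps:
k(B, c) = 4 - 4*c
sqrt((1318/(-755) + k(-30, -19)/(-12)) + 1966) = sqrt((1318/(-755) + (4 - 4*(-19))/(-12)) + 1966) = sqrt((1318*(-1/755) + (4 + 76)*(-1/12)) + 1966) = sqrt((-1318/755 + 80*(-1/12)) + 1966) = sqrt((-1318/755 - 20/3) + 1966) = sqrt(-19054/2265 + 1966) = sqrt(4433936/2265) = 4*sqrt(627679065)/2265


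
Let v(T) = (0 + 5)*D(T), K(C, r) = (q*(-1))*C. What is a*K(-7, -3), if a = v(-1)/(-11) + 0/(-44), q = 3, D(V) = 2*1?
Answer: -210/11 ≈ -19.091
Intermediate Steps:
D(V) = 2
K(C, r) = -3*C (K(C, r) = (3*(-1))*C = -3*C)
v(T) = 10 (v(T) = (0 + 5)*2 = 5*2 = 10)
a = -10/11 (a = 10/(-11) + 0/(-44) = 10*(-1/11) + 0*(-1/44) = -10/11 + 0 = -10/11 ≈ -0.90909)
a*K(-7, -3) = -(-30)*(-7)/11 = -10/11*21 = -210/11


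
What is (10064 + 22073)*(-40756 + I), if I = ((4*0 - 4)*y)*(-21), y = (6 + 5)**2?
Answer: -983135104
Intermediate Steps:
y = 121 (y = 11**2 = 121)
I = 10164 (I = ((4*0 - 4)*121)*(-21) = ((0 - 4)*121)*(-21) = -4*121*(-21) = -484*(-21) = 10164)
(10064 + 22073)*(-40756 + I) = (10064 + 22073)*(-40756 + 10164) = 32137*(-30592) = -983135104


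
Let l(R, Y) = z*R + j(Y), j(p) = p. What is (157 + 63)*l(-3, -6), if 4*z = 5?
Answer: -2145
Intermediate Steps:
z = 5/4 (z = (¼)*5 = 5/4 ≈ 1.2500)
l(R, Y) = Y + 5*R/4 (l(R, Y) = 5*R/4 + Y = Y + 5*R/4)
(157 + 63)*l(-3, -6) = (157 + 63)*(-6 + (5/4)*(-3)) = 220*(-6 - 15/4) = 220*(-39/4) = -2145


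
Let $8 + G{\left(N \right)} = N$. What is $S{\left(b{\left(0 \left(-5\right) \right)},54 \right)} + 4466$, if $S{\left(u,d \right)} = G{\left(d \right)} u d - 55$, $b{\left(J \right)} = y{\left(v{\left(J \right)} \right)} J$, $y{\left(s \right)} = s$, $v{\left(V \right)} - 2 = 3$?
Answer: $4411$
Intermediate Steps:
$v{\left(V \right)} = 5$ ($v{\left(V \right)} = 2 + 3 = 5$)
$G{\left(N \right)} = -8 + N$
$b{\left(J \right)} = 5 J$
$S{\left(u,d \right)} = -55 + d u \left(-8 + d\right)$ ($S{\left(u,d \right)} = \left(-8 + d\right) u d - 55 = u \left(-8 + d\right) d - 55 = d u \left(-8 + d\right) - 55 = -55 + d u \left(-8 + d\right)$)
$S{\left(b{\left(0 \left(-5\right) \right)},54 \right)} + 4466 = \left(-55 + 54 \cdot 5 \cdot 0 \left(-5\right) \left(-8 + 54\right)\right) + 4466 = \left(-55 + 54 \cdot 5 \cdot 0 \cdot 46\right) + 4466 = \left(-55 + 54 \cdot 0 \cdot 46\right) + 4466 = \left(-55 + 0\right) + 4466 = -55 + 4466 = 4411$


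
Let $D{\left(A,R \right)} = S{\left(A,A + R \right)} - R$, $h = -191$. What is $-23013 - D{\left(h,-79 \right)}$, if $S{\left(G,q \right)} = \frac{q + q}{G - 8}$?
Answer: $- \frac{4595848}{199} \approx -23095.0$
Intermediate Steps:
$S{\left(G,q \right)} = \frac{2 q}{-8 + G}$
$D{\left(A,R \right)} = - R + \frac{2 \left(A + R\right)}{-8 + A}$ ($D{\left(A,R \right)} = \frac{2 \left(A + R\right)}{-8 + A} - R = - R + \frac{2 \left(A + R\right)}{-8 + A}$)
$-23013 - D{\left(h,-79 \right)} = -23013 - \frac{2 \left(-191\right) + 10 \left(-79\right) - \left(-191\right) \left(-79\right)}{-8 - 191} = -23013 - \frac{-382 - 790 - 15089}{-199} = -23013 - \left(- \frac{1}{199}\right) \left(-16261\right) = -23013 - \frac{16261}{199} = - \frac{4595848}{199}$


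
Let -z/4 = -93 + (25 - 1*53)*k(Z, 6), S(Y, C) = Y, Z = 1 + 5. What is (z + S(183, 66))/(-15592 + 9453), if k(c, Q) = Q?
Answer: -1227/6139 ≈ -0.19987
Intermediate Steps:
Z = 6
z = 1044 (z = -4*(-93 + (25 - 1*53)*6) = -4*(-93 + (25 - 53)*6) = -4*(-93 - 28*6) = -4*(-93 - 168) = -4*(-261) = 1044)
(z + S(183, 66))/(-15592 + 9453) = (1044 + 183)/(-15592 + 9453) = 1227/(-6139) = 1227*(-1/6139) = -1227/6139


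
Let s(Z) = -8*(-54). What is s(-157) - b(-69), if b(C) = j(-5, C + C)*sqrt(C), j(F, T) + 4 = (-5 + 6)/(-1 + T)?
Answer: 432 + 557*I*sqrt(69)/139 ≈ 432.0 + 33.286*I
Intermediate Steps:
j(F, T) = -4 + 1/(-1 + T) (j(F, T) = -4 + (-5 + 6)/(-1 + T) = -4 + 1/(-1 + T))
b(C) = sqrt(C)*(5 - 8*C)/(-1 + 2*C) (b(C) = ((5 - 4*(C + C))/(-1 + (C + C)))*sqrt(C) = ((5 - 8*C)/(-1 + 2*C))*sqrt(C) = sqrt(C)*(5 - 8*C)/(-1 + 2*C))
s(Z) = 432
s(-157) - b(-69) = 432 - sqrt(-69)*(5 - 8*(-69))/(-1 + 2*(-69)) = 432 - I*sqrt(69)*(5 + 552)/(-1 - 138) = 432 - I*sqrt(69)*557/(-139) = 432 - I*sqrt(69)*(-1)*557/139 = 432 - (-557)*I*sqrt(69)/139 = 432 + 557*I*sqrt(69)/139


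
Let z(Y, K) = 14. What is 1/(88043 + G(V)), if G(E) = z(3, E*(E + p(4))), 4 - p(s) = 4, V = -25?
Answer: 1/88057 ≈ 1.1356e-5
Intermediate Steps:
p(s) = 0 (p(s) = 4 - 1*4 = 4 - 4 = 0)
G(E) = 14
1/(88043 + G(V)) = 1/(88043 + 14) = 1/88057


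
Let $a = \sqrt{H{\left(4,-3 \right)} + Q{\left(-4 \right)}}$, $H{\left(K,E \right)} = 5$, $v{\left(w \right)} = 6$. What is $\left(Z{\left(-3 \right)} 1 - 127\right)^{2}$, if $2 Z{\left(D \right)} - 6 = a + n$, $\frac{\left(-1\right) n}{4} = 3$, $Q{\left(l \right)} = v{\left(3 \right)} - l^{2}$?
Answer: $\frac{\left(260 - i \sqrt{5}\right)^{2}}{4} \approx 16899.0 - 290.69 i$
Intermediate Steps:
$Q{\left(l \right)} = 6 - l^{2}$
$n = -12$ ($n = \left(-4\right) 3 = -12$)
$a = i \sqrt{5}$ ($a = \sqrt{5 + \left(6 - \left(-4\right)^{2}\right)} = \sqrt{5 + \left(6 - 16\right)} = \sqrt{5 - 10} = \sqrt{-5} = i \sqrt{5} \approx 2.2361 i$)
$Z{\left(D \right)} = -3 + \frac{i \sqrt{5}}{2}$ ($Z{\left(D \right)} = 3 + \frac{i \sqrt{5} - 12}{2} = 3 + \frac{-12 + i \sqrt{5}}{2} = 3 - \left(6 - \frac{i \sqrt{5}}{2}\right) = -3 + \frac{i \sqrt{5}}{2}$)
$\left(Z{\left(-3 \right)} 1 - 127\right)^{2} = \left(\left(-3 + \frac{i \sqrt{5}}{2}\right) 1 - 127\right)^{2} = \left(\left(-3 + \frac{i \sqrt{5}}{2}\right) - 127\right)^{2} = \left(-130 + \frac{i \sqrt{5}}{2}\right)^{2}$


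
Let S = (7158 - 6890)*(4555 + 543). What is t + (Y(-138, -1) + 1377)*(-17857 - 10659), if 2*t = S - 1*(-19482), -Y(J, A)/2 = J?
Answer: -46444075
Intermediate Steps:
Y(J, A) = -2*J
S = 1366264 (S = 268*5098 = 1366264)
t = 692873 (t = (1366264 - 1*(-19482))/2 = (1366264 + 19482)/2 = (½)*1385746 = 692873)
t + (Y(-138, -1) + 1377)*(-17857 - 10659) = 692873 + (-2*(-138) + 1377)*(-17857 - 10659) = 692873 + (276 + 1377)*(-28516) = 692873 + 1653*(-28516) = 692873 - 47136948 = -46444075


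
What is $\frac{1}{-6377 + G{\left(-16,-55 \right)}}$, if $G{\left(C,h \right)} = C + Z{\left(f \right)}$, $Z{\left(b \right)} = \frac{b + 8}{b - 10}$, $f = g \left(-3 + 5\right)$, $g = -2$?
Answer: $- \frac{7}{44753} \approx -0.00015641$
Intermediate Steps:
$f = -4$ ($f = - 2 \left(-3 + 5\right) = \left(-2\right) 2 = -4$)
$Z{\left(b \right)} = \frac{8 + b}{-10 + b}$
$G{\left(C,h \right)} = - \frac{2}{7} + C$ ($G{\left(C,h \right)} = C + \frac{8 - 4}{-10 - 4} = C + \frac{1}{-14} \cdot 4 = C - \frac{2}{7} = - \frac{2}{7} + C$)
$\frac{1}{-6377 + G{\left(-16,-55 \right)}} = \frac{1}{-6377 - \frac{114}{7}} = \frac{1}{- \frac{44753}{7}} = - \frac{7}{44753}$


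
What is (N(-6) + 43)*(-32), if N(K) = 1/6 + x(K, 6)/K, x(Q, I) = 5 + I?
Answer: -3968/3 ≈ -1322.7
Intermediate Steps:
N(K) = ⅙ + 11/K (N(K) = 1/6 + (5 + 6)/K = 1*(⅙) + 11/K = ⅙ + 11/K)
(N(-6) + 43)*(-32) = ((⅙)*(66 - 6)/(-6) + 43)*(-32) = ((⅙)*(-⅙)*60 + 43)*(-32) = (-5/3 + 43)*(-32) = (124/3)*(-32) = -3968/3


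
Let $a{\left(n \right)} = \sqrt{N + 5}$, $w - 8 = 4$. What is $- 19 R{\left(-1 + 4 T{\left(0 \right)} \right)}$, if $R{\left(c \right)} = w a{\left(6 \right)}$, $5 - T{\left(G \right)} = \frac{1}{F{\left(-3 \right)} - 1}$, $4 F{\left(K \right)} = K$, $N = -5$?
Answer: $0$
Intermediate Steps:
$F{\left(K \right)} = \frac{K}{4}$
$w = 12$ ($w = 8 + 4 = 12$)
$T{\left(G \right)} = \frac{39}{7}$ ($T{\left(G \right)} = 5 - \frac{1}{\frac{1}{4} \left(-3\right) - 1} = 5 - \frac{1}{- \frac{3}{4} - 1} = 5 - \frac{1}{- \frac{7}{4}} = 5 - - \frac{4}{7} = 5 + \frac{4}{7} = \frac{39}{7}$)
$a{\left(n \right)} = 0$ ($a{\left(n \right)} = \sqrt{-5 + 5} = \sqrt{0} = 0$)
$R{\left(c \right)} = 0$ ($R{\left(c \right)} = 12 \cdot 0 = 0$)
$- 19 R{\left(-1 + 4 T{\left(0 \right)} \right)} = \left(-19\right) 0 = 0$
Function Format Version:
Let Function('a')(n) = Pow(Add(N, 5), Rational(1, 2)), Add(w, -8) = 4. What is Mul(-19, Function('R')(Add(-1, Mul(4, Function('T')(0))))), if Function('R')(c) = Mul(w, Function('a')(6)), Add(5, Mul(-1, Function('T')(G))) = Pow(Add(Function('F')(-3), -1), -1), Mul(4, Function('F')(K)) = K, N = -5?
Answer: 0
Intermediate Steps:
Function('F')(K) = Mul(Rational(1, 4), K)
w = 12 (w = Add(8, 4) = 12)
Function('T')(G) = Rational(39, 7) (Function('T')(G) = Add(5, Mul(-1, Pow(Add(Mul(Rational(1, 4), -3), -1), -1))) = Add(5, Mul(-1, Pow(Add(Rational(-3, 4), -1), -1))) = Add(5, Mul(-1, Pow(Rational(-7, 4), -1))) = Add(5, Mul(-1, Rational(-4, 7))) = Add(5, Rational(4, 7)) = Rational(39, 7))
Function('a')(n) = 0 (Function('a')(n) = Pow(Add(-5, 5), Rational(1, 2)) = Pow(0, Rational(1, 2)) = 0)
Function('R')(c) = 0 (Function('R')(c) = Mul(12, 0) = 0)
Mul(-19, Function('R')(Add(-1, Mul(4, Function('T')(0))))) = Mul(-19, 0) = 0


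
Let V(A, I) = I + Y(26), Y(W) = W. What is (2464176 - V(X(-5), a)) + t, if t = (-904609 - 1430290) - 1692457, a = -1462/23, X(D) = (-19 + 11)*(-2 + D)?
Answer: -35952276/23 ≈ -1.5631e+6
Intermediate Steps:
X(D) = 16 - 8*D (X(D) = -8*(-2 + D) = 16 - 8*D)
a = -1462/23 (a = -1462*1/23 = -1462/23 ≈ -63.565)
V(A, I) = 26 + I (V(A, I) = I + 26 = 26 + I)
t = -4027356 (t = -2334899 - 1692457 = -4027356)
(2464176 - V(X(-5), a)) + t = (2464176 - (26 - 1462/23)) - 4027356 = (2464176 - 1*(-864/23)) - 4027356 = (2464176 + 864/23) - 4027356 = 56676912/23 - 4027356 = -35952276/23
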